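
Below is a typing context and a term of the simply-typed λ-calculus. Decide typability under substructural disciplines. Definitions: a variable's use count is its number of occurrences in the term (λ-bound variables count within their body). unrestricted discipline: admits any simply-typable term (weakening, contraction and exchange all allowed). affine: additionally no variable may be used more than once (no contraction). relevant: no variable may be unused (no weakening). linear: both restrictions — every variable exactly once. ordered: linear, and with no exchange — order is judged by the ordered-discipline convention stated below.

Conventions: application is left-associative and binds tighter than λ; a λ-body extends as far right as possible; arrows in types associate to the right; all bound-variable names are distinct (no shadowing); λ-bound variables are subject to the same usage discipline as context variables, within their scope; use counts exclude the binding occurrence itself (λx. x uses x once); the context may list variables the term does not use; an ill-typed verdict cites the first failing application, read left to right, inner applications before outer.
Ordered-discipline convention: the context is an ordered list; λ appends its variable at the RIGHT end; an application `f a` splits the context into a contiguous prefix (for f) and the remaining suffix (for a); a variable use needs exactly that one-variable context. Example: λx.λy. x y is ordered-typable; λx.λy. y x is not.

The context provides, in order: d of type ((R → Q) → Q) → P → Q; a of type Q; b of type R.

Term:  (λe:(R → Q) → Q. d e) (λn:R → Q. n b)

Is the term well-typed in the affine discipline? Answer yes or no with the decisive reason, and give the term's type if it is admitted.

yes — no duplicate uses among d, a, b, e, n; term : P → Q
usage: d ×1, a ×0, b ×1, e (bound) ×1, n (bound) ×1
order of uses: d, e, n, b
typing: ✓ — P → Q
across the five disciplines: ordered ✗ | linear ✗ | affine ✓ | relevant ✗ | unrestricted ✓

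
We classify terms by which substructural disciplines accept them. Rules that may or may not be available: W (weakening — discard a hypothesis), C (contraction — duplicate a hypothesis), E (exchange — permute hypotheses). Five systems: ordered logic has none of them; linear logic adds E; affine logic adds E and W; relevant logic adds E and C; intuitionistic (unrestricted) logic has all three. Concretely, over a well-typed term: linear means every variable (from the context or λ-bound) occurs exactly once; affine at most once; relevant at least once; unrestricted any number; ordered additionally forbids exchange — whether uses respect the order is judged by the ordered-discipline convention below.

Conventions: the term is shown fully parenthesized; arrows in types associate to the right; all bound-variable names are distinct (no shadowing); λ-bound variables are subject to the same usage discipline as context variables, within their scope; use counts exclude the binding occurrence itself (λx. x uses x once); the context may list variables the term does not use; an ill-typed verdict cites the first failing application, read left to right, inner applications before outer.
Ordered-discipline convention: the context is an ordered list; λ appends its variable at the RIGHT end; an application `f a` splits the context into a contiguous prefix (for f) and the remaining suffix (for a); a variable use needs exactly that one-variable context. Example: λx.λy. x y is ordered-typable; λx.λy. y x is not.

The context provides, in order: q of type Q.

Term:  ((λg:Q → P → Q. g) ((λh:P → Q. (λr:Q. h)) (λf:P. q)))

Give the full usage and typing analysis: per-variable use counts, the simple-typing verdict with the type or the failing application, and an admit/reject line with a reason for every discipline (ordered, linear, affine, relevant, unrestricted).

use counts: q ×1, g (λ-bound) ×1, h (λ-bound) ×1, r (λ-bound) ×0, f (λ-bound) ×0
order of uses: g, h, q
typing: well-typed — term : Q → P → Q
ordered: ✗ — needs weakening: r, f unused
linear: ✗ — needs weakening: r, f unused
affine: ✓ — q, g, h, r, f: no repeats, contraction unneeded
relevant: ✗ — needs weakening: r, f unused
unrestricted: ✓ — well-typed at Q → P → Q; no restrictions here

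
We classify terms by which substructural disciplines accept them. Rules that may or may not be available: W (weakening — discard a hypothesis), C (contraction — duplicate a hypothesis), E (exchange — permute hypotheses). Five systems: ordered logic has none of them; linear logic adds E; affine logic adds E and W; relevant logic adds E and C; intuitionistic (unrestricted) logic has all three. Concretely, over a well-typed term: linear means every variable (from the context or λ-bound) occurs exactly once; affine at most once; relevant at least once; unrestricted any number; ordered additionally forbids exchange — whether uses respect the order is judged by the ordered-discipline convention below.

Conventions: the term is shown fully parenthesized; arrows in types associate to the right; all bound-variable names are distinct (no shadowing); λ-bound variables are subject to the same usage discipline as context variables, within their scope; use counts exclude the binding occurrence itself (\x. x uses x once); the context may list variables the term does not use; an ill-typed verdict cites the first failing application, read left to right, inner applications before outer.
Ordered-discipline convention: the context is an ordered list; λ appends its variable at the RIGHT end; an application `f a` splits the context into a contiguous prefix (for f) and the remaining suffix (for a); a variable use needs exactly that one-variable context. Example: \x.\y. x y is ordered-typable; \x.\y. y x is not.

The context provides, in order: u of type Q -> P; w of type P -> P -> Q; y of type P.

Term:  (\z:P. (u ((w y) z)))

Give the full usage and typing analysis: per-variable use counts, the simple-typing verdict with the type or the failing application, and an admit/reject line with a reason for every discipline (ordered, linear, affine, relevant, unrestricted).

usage: u: 1×, w: 1×, y: 1×, z (λ-bound): 1×
uses in reading order: u, w, y, z
typing: well-typed — term : P -> P
ordered: ✓ — u, w, y, z: once each, no exchange needed
linear: ✓ — u, w, y, z: one use apiece
affine: ✓ — u, w, y, z: no repeats, contraction unneeded
relevant: ✓ — every one of u, w, y, z appears
unrestricted: ✓ — simply typable at P -> P; W, C, E all held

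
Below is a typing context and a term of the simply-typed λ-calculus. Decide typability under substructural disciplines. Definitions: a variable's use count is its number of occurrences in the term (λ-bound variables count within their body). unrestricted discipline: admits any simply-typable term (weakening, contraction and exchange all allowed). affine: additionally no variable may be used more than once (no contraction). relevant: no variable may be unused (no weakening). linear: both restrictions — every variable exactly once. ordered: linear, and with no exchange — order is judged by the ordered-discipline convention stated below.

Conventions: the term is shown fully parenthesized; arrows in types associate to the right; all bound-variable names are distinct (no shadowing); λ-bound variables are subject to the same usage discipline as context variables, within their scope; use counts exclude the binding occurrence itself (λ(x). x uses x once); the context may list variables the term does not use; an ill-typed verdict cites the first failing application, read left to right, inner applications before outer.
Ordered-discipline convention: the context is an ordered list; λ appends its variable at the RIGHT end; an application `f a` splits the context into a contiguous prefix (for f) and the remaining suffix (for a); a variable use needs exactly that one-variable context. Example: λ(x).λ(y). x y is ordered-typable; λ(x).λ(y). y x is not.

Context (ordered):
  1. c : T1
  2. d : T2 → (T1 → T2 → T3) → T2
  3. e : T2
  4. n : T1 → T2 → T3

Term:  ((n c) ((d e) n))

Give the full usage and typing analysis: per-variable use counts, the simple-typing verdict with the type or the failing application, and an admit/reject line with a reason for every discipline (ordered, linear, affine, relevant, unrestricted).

counts: c=1; d=1; e=1; n=2
order of uses: n, c, d, e, n
typing: the term checks, with type T3
ordered: ✗, uses contraction: n ×2
linear: ✗, uses contraction: n ×2
affine: ✗, uses contraction: n ×2
relevant: ✓, none of c, d, e, n goes unused
unrestricted: ✓, type-checks (T3) and nothing is barred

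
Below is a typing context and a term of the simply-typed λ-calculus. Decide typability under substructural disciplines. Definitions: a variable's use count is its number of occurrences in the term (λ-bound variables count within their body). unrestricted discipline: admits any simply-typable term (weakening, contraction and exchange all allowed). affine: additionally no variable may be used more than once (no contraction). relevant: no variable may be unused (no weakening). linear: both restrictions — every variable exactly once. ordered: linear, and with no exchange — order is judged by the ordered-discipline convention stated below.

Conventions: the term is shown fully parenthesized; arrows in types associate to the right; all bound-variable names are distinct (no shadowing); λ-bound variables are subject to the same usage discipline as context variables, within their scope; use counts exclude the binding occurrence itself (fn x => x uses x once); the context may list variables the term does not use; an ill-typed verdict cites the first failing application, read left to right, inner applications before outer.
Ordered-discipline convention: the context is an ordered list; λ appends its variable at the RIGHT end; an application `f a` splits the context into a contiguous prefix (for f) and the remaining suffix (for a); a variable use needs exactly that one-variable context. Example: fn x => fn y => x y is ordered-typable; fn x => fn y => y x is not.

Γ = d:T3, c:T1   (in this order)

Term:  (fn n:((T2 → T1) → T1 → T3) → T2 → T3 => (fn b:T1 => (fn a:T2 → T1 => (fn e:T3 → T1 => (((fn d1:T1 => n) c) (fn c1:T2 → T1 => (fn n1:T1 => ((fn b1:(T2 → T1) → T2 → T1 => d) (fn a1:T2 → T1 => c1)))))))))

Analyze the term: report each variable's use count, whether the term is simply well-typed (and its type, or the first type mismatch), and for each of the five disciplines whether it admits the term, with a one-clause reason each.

variable uses: d ×1, c ×1, n (λ-bound) ×1, b (λ-bound) ×0, a (λ-bound) ×0, e (λ-bound) ×0, d1 (λ-bound) ×0, c1 (λ-bound) ×1, n1 (λ-bound) ×0, b1 (λ-bound) ×0, a1 (λ-bound) ×0
use order (left to right): n, c, d, c1
typing: well-typed — term : (((T2 → T1) → T1 → T3) → T2 → T3) → T1 → (T2 → T1) → (T3 → T1) → T2 → T3
ordered: ✗ — unused: b, a, e, d1, n1, b1, a1 — weakening required
linear: ✗ — unused: b, a, e, d1, n1, b1, a1 — weakening required
affine: ✓ — none of d, c, n, b, a, e, d1, c1, n1, b1, a1 used more than once
relevant: ✗ — unused: b, a, e, d1, n1, b1, a1 — weakening required
unrestricted: ✓ — typability at (((T2 → T1) → T1 → T3) → T2 → T3) → T1 → (T2 → T1) → (T3 → T1) → T2 → T3 is all that's needed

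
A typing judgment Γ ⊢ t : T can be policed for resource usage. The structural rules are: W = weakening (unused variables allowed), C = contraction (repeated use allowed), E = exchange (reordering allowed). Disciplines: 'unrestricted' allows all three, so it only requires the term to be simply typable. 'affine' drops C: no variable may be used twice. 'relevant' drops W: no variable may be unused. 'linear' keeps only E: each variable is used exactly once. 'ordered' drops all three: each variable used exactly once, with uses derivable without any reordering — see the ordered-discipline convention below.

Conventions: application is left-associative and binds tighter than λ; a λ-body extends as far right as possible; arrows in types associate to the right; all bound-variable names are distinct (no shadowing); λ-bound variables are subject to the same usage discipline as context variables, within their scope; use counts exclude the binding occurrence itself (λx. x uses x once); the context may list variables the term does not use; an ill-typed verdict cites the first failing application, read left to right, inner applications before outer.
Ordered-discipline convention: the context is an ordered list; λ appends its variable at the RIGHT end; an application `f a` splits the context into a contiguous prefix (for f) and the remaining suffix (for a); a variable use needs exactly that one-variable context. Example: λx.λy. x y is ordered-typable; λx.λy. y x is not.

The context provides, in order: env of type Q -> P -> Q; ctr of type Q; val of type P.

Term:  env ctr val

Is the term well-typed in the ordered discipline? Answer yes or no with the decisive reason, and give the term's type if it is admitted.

yes — env, ctr, val once each; derivable with no W/C/E; term : Q
variable uses: env: 1×; ctr: 1×; val: 1×
order of uses: env, ctr, val
typing: the term checks, with type Q
all disciplines: ordered ✓ | linear ✓ | affine ✓ | relevant ✓ | unrestricted ✓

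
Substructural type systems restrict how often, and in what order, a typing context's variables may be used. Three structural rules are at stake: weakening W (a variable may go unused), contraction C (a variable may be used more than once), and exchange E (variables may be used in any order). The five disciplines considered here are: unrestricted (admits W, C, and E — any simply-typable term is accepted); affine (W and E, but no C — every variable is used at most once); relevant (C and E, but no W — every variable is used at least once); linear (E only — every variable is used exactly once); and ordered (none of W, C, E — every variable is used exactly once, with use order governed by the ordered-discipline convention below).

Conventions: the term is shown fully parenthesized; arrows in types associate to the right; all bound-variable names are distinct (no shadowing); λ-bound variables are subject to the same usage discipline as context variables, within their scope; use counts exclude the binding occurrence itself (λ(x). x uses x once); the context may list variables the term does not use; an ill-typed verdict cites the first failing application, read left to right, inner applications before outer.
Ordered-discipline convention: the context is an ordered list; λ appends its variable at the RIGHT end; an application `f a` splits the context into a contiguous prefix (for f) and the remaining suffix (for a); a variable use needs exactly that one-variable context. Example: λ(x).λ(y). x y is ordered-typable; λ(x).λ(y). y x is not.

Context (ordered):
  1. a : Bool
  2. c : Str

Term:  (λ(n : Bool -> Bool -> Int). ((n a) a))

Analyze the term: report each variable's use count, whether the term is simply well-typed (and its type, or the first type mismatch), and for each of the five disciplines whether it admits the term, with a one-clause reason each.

counts: a: 2, c: 0, n (bound): 1
left-to-right use order: n, a, a
typing: well-typed at (Bool -> Bool -> Int) -> Int
ordered: ✗ — repeated use of a ×2; needs weakening: c unused
linear: ✗ — repeated use of a ×2; needs weakening: c unused
affine: ✗ — repeated use of a ×2
relevant: ✗ — needs weakening: c unused
unrestricted: ✓ — typability at (Bool -> Bool -> Int) -> Int is all that's needed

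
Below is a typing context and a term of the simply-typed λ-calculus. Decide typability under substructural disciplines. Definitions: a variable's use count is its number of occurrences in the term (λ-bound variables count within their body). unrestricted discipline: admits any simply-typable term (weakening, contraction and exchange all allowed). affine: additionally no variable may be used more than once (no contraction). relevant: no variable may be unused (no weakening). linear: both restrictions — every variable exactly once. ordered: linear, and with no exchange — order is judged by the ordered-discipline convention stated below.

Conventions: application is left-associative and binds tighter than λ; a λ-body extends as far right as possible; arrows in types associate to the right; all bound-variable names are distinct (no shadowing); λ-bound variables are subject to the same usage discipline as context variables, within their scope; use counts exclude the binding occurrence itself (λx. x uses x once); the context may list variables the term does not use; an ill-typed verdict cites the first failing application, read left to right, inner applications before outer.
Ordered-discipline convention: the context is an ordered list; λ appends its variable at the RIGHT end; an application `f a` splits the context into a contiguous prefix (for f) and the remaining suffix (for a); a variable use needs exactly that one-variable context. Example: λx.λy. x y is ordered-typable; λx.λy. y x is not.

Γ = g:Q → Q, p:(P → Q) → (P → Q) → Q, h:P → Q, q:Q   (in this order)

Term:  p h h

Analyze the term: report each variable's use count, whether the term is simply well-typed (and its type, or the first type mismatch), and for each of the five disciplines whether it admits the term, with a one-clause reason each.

counts: g: 0; p: 1; h: 2; q: 0
uses in reading order: p, h, h
typing: well-typed — term : Q
ordered: ✗, needs contraction — h ×2; g, q never used (weakening)
linear: ✗, needs contraction — h ×2; g, q never used (weakening)
affine: ✗, needs contraction — h ×2
relevant: ✗, g, q never used (weakening)
unrestricted: ✓, typability at Q is all that's needed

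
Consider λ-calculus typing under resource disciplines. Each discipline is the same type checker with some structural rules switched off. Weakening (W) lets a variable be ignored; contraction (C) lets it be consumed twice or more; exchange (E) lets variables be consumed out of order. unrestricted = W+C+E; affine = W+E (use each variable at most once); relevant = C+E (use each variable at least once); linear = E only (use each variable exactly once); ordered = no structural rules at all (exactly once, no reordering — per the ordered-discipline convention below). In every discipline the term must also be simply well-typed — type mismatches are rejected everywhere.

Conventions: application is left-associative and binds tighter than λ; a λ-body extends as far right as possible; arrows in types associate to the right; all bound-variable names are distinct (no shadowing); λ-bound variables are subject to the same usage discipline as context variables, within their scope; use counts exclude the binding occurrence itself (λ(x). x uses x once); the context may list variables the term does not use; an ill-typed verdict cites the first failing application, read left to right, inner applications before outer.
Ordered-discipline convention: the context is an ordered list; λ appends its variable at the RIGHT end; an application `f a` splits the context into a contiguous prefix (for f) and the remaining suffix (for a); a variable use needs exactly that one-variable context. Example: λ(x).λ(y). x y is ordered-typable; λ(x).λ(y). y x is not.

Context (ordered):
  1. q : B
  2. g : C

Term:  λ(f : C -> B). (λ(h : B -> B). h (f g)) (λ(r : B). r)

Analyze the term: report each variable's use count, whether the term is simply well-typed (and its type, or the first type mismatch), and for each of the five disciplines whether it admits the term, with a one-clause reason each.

use counts: q: 0×, g: 1×, f (bound): 1×, h (bound): 1×, r (bound): 1×
uses in reading order: h, f, g, r
typing: well-typed at (C -> B) -> B
ordered: ✗ — unused: q — weakening required
linear: ✗ — unused: q — weakening required
affine: ✓ — no duplicate uses among q, g, f, h, r
relevant: ✗ — unused: q — weakening required
unrestricted: ✓ — well-typed at (C -> B) -> B; no restrictions here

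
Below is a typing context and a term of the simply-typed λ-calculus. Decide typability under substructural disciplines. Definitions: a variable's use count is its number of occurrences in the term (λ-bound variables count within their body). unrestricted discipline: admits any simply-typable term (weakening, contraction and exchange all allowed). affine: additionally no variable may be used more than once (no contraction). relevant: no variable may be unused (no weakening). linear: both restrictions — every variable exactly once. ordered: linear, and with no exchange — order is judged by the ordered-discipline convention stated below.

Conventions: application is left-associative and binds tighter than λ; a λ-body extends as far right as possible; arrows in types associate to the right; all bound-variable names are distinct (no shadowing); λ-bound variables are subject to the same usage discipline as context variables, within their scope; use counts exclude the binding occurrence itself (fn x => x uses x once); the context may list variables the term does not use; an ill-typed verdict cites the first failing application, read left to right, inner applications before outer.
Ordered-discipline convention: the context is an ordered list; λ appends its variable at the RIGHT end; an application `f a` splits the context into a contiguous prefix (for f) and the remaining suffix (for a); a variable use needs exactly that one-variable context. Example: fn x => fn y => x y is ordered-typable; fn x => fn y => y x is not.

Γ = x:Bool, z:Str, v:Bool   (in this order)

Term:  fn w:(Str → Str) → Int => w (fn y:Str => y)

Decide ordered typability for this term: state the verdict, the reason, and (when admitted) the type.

no — unused: x, z, v — weakening required
variable uses: x: 0×, z: 0×, v: 0×, w [bound]: 1×, y [bound]: 1×
uses in reading order: w, y
typing: ✓ — ((Str → Str) → Int) → Int
summary: ordered ✗ · linear ✗ · affine ✓ · relevant ✗ · unrestricted ✓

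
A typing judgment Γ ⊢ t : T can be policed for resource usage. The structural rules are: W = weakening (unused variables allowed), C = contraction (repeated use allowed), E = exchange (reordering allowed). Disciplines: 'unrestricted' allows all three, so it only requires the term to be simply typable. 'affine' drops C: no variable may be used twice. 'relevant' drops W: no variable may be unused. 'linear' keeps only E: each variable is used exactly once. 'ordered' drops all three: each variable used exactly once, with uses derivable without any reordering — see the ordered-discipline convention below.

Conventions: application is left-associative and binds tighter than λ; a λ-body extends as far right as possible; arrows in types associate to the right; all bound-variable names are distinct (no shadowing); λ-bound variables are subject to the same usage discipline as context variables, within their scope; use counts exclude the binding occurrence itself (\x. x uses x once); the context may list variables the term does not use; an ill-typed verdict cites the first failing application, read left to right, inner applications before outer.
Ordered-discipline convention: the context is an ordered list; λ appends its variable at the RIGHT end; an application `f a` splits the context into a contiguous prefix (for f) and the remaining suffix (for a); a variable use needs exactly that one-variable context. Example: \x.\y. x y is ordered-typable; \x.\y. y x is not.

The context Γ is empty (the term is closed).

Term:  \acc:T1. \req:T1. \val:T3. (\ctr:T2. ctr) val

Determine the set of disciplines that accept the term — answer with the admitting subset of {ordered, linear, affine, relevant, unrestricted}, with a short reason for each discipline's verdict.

admitting disciplines: none
variable uses: acc (bound) ×0, req (bound) ×0, val (bound) ×1, ctr (bound) ×1
uses in reading order: ctr, val
typing: ill-typed: a function awaiting T2 gets T3
ordered ✗ (the type mismatch rejects it)
linear ✗ (not simply typable)
affine ✗ (fails simple typing)
relevant ✗ (a type mismatch blocks all five)
unrestricted ✗ (the type mismatch rejects it)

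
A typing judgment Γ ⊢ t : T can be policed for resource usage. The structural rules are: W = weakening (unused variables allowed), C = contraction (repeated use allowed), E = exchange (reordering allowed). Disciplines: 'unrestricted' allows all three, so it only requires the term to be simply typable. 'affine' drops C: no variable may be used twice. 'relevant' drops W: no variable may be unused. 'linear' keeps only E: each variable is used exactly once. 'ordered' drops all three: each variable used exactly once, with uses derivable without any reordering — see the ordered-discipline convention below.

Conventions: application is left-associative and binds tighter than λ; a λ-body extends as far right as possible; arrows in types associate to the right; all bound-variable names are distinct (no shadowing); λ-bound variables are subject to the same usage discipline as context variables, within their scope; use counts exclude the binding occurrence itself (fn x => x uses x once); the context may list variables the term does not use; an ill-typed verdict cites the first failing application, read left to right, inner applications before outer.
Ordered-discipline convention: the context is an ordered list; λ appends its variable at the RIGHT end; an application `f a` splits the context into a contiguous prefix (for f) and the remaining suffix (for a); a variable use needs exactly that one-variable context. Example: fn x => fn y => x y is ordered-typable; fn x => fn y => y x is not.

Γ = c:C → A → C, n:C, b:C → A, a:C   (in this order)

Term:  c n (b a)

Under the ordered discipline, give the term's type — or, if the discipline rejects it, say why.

term : C
variable uses: c: 1, n: 1, b: 1, a: 1
left-to-right use order: c, n, b, a
typing: ✓ — C
across the five disciplines: ordered ✓ | linear ✓ | affine ✓ | relevant ✓ | unrestricted ✓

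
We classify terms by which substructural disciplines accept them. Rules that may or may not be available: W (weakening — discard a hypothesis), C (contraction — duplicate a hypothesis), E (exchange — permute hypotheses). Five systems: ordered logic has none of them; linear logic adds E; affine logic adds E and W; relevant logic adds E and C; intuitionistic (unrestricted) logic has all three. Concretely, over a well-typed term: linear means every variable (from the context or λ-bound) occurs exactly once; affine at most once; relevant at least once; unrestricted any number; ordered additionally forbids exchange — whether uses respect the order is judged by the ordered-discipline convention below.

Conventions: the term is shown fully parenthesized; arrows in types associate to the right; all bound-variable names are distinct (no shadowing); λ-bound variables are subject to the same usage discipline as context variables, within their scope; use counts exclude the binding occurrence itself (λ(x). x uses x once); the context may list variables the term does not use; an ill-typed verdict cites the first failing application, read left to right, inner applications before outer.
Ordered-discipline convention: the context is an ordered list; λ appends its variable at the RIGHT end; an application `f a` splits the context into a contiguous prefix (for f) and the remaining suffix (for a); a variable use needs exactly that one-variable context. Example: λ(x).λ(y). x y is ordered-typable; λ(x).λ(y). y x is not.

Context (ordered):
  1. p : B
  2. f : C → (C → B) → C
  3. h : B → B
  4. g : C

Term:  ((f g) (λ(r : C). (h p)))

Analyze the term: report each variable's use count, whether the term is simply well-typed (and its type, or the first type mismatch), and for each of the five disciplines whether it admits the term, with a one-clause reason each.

use counts: p: 1; f: 1; h: 1; g: 1; r (bound): 0
left-to-right use order: f, g, h, p
typing: ✓ — C
ordered: ✗ — needs weakening: r unused
linear: ✗ — needs weakening: r unused
affine: ✓ — none of p, f, h, g, r used more than once
relevant: ✗ — needs weakening: r unused
unrestricted: ✓ — type-checks (C) and nothing is barred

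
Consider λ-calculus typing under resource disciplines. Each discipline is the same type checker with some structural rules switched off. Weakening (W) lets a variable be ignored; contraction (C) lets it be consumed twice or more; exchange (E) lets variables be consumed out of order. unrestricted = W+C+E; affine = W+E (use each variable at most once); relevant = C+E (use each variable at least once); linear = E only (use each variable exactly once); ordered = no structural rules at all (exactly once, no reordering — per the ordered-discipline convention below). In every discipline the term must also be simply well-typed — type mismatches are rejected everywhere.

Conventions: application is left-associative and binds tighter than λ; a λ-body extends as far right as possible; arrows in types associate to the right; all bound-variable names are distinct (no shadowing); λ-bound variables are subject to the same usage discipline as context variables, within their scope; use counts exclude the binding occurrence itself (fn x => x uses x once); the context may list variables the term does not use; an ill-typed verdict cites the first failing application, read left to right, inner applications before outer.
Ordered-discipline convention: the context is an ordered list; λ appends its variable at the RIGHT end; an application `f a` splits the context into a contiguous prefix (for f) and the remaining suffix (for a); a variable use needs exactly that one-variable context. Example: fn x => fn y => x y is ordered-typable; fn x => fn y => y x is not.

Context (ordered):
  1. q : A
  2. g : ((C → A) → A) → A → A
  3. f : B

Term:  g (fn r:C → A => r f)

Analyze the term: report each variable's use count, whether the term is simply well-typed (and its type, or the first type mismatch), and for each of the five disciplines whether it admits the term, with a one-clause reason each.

usage: q=0, g=1, f=1, r (λ-bound)=1
use order (left to right): g, r, f
typing: ill-typed: an argument B mismatches the expected C
ordered: ✗, the type mismatch rejects it
linear: ✗, not simply typable
affine: ✗, fails simple typing
relevant: ✗, a type mismatch blocks all five
unrestricted: ✗, the type mismatch rejects it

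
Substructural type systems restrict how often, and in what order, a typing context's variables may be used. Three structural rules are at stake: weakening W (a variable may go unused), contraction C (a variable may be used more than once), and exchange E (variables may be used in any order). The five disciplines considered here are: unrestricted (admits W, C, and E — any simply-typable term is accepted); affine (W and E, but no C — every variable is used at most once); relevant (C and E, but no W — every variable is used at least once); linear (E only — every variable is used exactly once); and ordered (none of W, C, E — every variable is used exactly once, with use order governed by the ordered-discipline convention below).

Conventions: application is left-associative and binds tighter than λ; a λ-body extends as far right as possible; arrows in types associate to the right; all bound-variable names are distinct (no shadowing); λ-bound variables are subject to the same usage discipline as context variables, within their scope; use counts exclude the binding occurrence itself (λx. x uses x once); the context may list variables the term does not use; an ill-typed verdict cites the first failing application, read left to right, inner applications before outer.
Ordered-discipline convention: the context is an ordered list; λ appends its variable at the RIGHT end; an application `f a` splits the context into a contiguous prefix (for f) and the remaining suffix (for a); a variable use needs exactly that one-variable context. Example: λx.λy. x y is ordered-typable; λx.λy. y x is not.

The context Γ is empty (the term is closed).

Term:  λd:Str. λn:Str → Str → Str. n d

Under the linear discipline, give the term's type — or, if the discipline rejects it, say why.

term : Str → (Str → Str → Str) → Str → Str
variable uses: d (λ-bound): 1×, n (λ-bound): 1×
order of uses: n, d
typing: the term checks, with type Str → (Str → Str → Str) → Str → Str
across the five disciplines: ordered ✗ · linear ✓ · affine ✓ · relevant ✓ · unrestricted ✓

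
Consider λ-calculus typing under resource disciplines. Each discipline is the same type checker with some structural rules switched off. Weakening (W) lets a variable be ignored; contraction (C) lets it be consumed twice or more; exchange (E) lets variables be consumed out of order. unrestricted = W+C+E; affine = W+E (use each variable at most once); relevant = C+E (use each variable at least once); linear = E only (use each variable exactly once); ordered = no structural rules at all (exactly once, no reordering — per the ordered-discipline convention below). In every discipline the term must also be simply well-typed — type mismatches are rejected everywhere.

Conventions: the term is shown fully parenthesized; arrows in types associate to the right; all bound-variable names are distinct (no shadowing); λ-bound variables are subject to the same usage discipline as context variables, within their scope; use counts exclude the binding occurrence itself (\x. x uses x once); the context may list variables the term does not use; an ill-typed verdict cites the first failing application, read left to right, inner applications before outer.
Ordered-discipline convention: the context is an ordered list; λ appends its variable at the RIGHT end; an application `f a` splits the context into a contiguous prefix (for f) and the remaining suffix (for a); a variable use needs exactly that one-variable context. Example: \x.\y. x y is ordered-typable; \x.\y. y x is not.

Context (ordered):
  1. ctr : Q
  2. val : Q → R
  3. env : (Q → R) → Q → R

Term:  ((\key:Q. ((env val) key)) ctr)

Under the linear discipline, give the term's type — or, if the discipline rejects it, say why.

term : R
use counts: ctr=1; val=1; env=1; key (bound)=1
left-to-right use order: env, val, key, ctr
typing: well-typed at R
per-discipline verdicts: ordered ✗, linear ✓, affine ✓, relevant ✓, unrestricted ✓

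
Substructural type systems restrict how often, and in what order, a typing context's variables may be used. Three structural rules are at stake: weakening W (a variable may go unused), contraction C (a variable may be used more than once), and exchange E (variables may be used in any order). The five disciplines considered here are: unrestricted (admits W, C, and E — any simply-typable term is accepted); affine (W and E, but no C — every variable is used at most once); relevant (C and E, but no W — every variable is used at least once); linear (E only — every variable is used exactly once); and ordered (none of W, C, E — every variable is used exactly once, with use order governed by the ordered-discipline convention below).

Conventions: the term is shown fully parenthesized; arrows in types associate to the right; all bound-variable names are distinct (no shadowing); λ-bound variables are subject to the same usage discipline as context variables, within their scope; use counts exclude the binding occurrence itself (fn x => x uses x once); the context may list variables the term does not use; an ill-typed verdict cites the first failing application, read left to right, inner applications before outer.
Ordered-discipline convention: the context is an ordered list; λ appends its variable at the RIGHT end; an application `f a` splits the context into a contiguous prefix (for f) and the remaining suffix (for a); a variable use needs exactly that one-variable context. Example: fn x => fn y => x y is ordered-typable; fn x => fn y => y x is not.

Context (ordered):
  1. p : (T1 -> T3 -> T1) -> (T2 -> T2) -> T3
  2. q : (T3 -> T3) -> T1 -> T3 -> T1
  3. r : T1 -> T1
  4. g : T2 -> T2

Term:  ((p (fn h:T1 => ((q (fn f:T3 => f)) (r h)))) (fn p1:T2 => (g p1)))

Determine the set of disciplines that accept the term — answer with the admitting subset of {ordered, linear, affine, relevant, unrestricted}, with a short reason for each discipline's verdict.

admitted by: ordered, linear, affine, relevant, unrestricted
counts: p=1; q=1; r=1; g=1; h (bound)=1; f (bound)=1; p1 (bound)=1
uses in reading order: p, q, f, r, h, g, p1
typing: the term checks, with type T3
ordered: ✓ — p, q, r, g, h, f, p1 once each; derivable with no W/C/E
linear: ✓ — each of p, q, r, g, h, f, p1 used exactly once
affine: ✓ — no duplicate uses among p, q, r, g, h, f, p1
relevant: ✓ — at least one use each (p, q, r, g, h, f, p1)
unrestricted: ✓ — simply typable at T3; W, C, E all held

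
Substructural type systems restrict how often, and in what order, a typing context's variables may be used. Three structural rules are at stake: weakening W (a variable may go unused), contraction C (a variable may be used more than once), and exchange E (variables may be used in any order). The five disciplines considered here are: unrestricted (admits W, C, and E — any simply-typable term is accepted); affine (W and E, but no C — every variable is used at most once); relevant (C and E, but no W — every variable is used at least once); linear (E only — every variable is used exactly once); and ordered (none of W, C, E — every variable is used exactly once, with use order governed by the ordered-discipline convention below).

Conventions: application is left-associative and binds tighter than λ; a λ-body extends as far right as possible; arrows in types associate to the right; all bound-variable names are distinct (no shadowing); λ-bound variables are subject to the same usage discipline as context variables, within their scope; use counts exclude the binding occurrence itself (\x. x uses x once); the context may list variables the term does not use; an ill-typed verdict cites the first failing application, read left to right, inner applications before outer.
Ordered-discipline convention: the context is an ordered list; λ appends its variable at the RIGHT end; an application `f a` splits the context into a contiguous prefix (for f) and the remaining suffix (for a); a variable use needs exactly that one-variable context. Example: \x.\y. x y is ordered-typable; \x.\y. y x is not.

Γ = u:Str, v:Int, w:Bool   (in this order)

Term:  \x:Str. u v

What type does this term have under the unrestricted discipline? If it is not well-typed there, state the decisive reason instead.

not well-typed under unrestricted — a type mismatch blocks all five
use counts: u ×1, v ×1, w ×0, x (λ-bound) ×0
uses in reading order: u, v
typing: ill-typed: can't apply a value of type Str
across the five disciplines: ordered ✗ · linear ✗ · affine ✗ · relevant ✗ · unrestricted ✗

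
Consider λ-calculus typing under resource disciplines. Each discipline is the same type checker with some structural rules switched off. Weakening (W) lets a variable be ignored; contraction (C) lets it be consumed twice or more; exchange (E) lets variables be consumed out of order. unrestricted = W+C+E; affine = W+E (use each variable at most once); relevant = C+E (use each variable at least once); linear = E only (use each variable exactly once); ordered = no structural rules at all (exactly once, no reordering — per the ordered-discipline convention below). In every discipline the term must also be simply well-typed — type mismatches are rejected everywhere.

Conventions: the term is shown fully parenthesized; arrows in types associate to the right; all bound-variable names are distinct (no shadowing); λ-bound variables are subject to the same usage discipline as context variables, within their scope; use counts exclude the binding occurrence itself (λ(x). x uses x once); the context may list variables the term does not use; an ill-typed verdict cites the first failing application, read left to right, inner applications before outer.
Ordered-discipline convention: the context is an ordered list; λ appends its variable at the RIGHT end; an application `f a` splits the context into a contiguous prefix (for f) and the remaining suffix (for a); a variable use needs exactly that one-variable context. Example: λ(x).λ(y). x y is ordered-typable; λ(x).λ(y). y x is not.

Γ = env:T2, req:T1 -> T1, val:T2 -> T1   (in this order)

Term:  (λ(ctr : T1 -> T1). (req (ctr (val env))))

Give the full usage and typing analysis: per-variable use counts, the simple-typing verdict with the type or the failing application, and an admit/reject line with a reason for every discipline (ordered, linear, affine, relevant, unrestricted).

usage: env: 1; req: 1; val: 1; ctr (λ-bound): 1
order of uses: req, ctr, val, env
typing: well-typed at (T1 -> T1) -> T1
ordered: ✗, no ordered split (uses run req, ctr, val, env)
linear: ✓, single use per variable (env, req, val, ctr)
affine: ✓, no duplicate uses among env, req, val, ctr
relevant: ✓, every one of env, req, val, ctr appears
unrestricted: ✓, well-typed at (T1 -> T1) -> T1; no restrictions here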